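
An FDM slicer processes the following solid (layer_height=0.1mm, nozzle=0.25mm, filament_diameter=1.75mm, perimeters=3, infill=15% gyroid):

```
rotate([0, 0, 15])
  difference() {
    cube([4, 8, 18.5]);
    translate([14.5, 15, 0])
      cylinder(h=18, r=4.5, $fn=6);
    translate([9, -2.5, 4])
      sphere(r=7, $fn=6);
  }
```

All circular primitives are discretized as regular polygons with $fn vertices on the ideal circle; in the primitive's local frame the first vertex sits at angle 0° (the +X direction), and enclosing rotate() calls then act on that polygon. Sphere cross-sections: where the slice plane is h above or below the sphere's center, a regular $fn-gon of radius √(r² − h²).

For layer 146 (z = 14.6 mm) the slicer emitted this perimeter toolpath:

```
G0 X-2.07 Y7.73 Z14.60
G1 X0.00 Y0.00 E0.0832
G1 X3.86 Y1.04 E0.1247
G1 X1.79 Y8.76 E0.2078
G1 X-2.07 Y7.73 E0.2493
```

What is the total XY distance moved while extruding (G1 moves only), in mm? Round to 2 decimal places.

23.99 mm

Sum the Euclidean lengths of each G1 segment: total = 23.99 mm.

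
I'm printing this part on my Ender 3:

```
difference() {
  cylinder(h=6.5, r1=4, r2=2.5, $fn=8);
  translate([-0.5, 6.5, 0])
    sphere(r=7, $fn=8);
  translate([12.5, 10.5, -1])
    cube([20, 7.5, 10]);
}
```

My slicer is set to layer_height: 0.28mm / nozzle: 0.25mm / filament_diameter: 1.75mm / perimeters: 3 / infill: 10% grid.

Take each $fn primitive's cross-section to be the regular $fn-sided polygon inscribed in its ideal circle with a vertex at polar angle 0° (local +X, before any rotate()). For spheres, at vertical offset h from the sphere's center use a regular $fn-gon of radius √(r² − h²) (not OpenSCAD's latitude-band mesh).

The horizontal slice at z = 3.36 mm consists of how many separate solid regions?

At z = 3.36 mm: the cone (r1=4→r2=2.5) has section circumradius 3.225 here — a regular 8-gon; the r=7 sphere at (-0.5, 6.5) contributes a regular 8-gon of circumradius √(7²−3.36²) = 6.141; the cube at (12.5, 10.5) is present — its section is the full 20×7.5 rectangle; After the difference (first − rest): starting from the cone, the r=7 sphere at (-0.5, 6.5) partially overlaps it — only the 9.01 mm² overlap (of its 106.66 mm²) is removed, clipping the outline; the 20×7.5 cube at (12.5, 10.5) misses the remaining region (no effect) — 1 connected region. The result has 1 disconnected region.

1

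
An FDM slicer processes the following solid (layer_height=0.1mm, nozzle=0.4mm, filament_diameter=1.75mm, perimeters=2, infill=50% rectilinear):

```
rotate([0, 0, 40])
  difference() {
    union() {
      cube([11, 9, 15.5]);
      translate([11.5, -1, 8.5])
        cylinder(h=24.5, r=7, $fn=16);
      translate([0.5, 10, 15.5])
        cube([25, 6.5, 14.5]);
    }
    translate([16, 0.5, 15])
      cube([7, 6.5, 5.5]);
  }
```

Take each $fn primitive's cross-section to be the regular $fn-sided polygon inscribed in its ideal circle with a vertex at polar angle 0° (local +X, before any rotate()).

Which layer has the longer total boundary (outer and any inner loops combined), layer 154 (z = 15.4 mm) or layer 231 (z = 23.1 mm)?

layer 231 (z = 23.1 mm)

Layer 154 (z = 15.4): the 11×9 cube contributes its full rectangle (perimeter 40.00 mm); the r=7 cylinder at (11.5, -1) gives a regular 16-gon of circumradius 7 (constant along its height) (perimeter = 2·16·7.000·sin(180°/16) = 43.70 mm); the cube at (0.5, 10) is absent (z outside [15.5, 30]); Combining (union): the regions partially overlap (shared area 27.63 mm²), so the edge portions inside another operand are dropped and the merged outline is re-measured after clipping — boundary = 62.10 mm; the cube at (16, 0.5) (footprint 7×6.5) is included at this height (perimeter 27.00 mm); Subtracting the remaining from the first: starting from that combined region, the 7×6.5 cube at (16, 0.5) partially overlaps it — only the 5.27 mm² overlap (of its 45.50 mm²) is removed, clipping the outline — boundary = 63.58 mm; (whole slice rotated 40° about Z — lengths, areas and connectivity unchanged). So its perimeter = 63.58 mm. Layer 231 (z = 23.1): the cube is not intersected at this z (z outside [0, 15.5]); the r=7 cylinder at (11.5, -1) gives a regular 16-gon of circumradius 7 (constant along its height) (perimeter = 2·16·7.000·sin(180°/16) = 43.70 mm); the cube at (0.5, 10) is present — its section is the full 25×6.5 rectangle (perimeter 63.00 mm); Taking the union: the 2 present regions are separate (no shared area or edge), so areas and boundary lengths simply add and each stays a separate island — boundary = 106.70 mm; the cube at (16, 0.5) is not intersected at this z (z outside [15, 20.5]); Subtracting the remaining from the first: none of the subtracted shapes is present at this height, so the result so far is unchanged — boundary = 106.70 mm; (whole slice rotated 40° about Z — lengths, areas and connectivity unchanged). So its perimeter = 106.70 mm. Layer 231 is larger (106.70 vs 63.58 mm).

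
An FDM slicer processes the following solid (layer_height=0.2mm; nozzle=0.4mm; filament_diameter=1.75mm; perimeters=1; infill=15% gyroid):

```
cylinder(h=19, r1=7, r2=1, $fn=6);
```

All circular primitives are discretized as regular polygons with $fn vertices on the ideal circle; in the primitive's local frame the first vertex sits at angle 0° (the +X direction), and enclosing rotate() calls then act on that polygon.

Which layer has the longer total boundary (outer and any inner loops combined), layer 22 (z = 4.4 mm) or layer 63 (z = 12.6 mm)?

Layer 22 (z = 4.4): the cone contributes a regular 6-gon of circumradius 5.611 (interpolated between r1=7 and r2=1 at t=0.232) (perimeter = 2·6·5.611·sin(180°/6) = 33.66 mm). So its perimeter = 33.66 mm. Layer 63 (z = 12.6): the cone contributes a regular 6-gon of circumradius 3.021 (interpolated between r1=7 and r2=1 at t=0.663) (perimeter = 2·6·3.021·sin(180°/6) = 18.13 mm). So its perimeter = 18.13 mm. Layer 22 is larger (33.66 vs 18.13 mm).

layer 22 (z = 4.4 mm)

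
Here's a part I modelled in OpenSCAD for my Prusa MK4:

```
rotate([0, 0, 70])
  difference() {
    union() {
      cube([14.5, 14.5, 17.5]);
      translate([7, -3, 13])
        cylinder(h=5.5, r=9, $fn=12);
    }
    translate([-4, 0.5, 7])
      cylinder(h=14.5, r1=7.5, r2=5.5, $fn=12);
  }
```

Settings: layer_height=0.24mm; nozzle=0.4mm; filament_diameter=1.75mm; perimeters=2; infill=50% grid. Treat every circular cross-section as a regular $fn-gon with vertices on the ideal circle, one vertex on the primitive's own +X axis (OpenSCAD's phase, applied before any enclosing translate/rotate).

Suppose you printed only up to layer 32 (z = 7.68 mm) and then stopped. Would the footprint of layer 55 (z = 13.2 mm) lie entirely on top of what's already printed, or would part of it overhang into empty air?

Compare the two slices. At z = 7.68: the cube (footprint 14.5×14.5) is included at this height (area 210.25 mm²); the cylinder at (7, -3) does not reach this height (z outside [13, 18.5]); Taking the union: only the 14.5×14.5 cube is present, so the union is just that shape — area = 210.25 mm²; the cone at (-4, 0.5): at t=0.047 of its height the radius interpolates to r₁+(r₂−r₁)t = 7.406, giving a regular 12-gon of that circumradius (area = (12/2)·7.406²·sin(360°/12) = 164.56 mm²); Subtracting the remaining from the first: starting from the result so far (210.25 mm²), the cone at (-4, 0.5) partially overlaps it — only the 15.36 mm² overlap (of its 164.56 mm²) is removed, clipping the outline — area = 194.89 mm²; (rotated 70° about Z; rotation is an isometry so areas/perimeters/island counts are preserved). At z = 13.2: the 14.5×14.5 cube contributes its full rectangle (area 210.25 mm²); the r=9 cylinder at (7, -3) contributes a regular 12-gon of circumradius 9 (area = (12/2)·9.000²·sin(360°/12) = 243.00 mm²); Merging all regions: the regions partially overlap — summed areas 453.25 mm² minus the doubly-counted overlap 67.32 mm² gives 385.93 mm² — area = 385.93 mm²; the cone at (-4, 0.5) (r1=7.5→r2=5.5) has section circumradius 6.645 here — a regular 12-gon (area = (12/2)·6.645²·sin(360°/12) = 132.46 mm²); After the difference (first − rest): starting from that combined region (385.93 mm²), the cone at (-4, 0.5) partially overlaps it — only the 27.96 mm² overlap (of its 132.46 mm²) is removed, clipping the outline — area = 357.97 mm²; (whole slice rotated 70° about Z — lengths, areas and connectivity unchanged). Checking containment: at z = 13.2 the cross-section extends beyond the z = 7.68 cross-section by about 163.08 mm².

part overhangs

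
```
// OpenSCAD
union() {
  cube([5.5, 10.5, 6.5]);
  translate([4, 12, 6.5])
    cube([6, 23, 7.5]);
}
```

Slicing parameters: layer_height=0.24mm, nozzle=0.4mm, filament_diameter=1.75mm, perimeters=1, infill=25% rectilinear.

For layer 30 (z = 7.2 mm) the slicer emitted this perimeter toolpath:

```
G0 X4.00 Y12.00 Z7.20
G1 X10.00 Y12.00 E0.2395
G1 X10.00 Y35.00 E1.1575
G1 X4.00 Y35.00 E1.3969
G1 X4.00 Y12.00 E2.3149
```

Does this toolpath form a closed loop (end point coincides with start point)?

Start point (G0): (4.00, 12.00). End point (last G1): the path returns to the start — closed.

yes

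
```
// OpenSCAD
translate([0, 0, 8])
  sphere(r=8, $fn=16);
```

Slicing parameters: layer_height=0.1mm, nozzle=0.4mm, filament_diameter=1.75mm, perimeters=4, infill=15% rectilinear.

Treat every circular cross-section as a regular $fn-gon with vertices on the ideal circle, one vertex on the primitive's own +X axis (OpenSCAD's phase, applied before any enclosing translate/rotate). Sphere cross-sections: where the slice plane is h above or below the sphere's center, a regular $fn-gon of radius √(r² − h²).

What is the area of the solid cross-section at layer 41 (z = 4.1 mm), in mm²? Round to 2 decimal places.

At z = 4.1 mm: the r=8 sphere contributes a regular 16-gon of circumradius √(8²−3.9²) = 6.985 (area = (16/2)·6.985²·sin(360°/16) = 149.37 mm²). Overall, the cross-section is a single solid region. Net area = 149.37 mm².

149.37 mm²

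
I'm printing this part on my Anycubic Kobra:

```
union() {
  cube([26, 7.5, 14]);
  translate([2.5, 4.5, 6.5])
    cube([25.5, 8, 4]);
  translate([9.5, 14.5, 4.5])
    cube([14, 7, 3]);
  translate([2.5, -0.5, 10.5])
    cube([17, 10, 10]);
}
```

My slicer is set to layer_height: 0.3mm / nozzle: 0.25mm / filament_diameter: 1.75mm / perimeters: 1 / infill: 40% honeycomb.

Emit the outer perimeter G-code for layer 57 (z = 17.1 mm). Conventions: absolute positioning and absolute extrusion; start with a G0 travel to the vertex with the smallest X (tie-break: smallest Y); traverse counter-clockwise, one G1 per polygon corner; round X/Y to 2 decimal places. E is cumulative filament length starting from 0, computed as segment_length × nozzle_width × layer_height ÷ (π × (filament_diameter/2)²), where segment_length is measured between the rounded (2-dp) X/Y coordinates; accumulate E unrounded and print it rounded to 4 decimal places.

At z = 17.1 mm: the cube is not intersected at this z (z outside [0, 14]); the cube at (2.5, 4.5) does not reach this height (z outside [6.5, 10.5]); the cube at (9.5, 14.5) does not reach this height (z outside [4.5, 7.5]); the cube at (2.5, -0.5) is present — its section is the full 17×10 rectangle; Taking the union: only the 17×10 cube at (2.5, -0.5) is present, so the union is just that shape — 1 connected region. The outline is a single polygon with 4 vertices. Extrusion per mm of travel: 0.25 × 0.3 / (π × 0.875²) = 0.031181. Accumulating E over each segment gives final E = 1.6838.

G0 X2.50 Y-0.50 Z17.10
G1 X19.50 Y-0.50 E0.5301
G1 X19.50 Y9.50 E0.8419
G1 X2.50 Y9.50 E1.3720
G1 X2.50 Y-0.50 E1.6838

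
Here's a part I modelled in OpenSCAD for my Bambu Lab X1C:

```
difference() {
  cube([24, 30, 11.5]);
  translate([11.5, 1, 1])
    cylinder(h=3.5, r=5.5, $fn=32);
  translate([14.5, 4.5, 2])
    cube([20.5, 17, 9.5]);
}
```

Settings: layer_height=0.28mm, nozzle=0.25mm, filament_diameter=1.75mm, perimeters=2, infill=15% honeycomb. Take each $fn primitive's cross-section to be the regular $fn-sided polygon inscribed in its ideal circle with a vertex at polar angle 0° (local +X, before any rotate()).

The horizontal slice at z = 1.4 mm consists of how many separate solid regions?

1

At z = 1.4 mm: the cube (footprint 24×30) is included at this height; the cylinder at (11.5, 1): section is a regular 32-gon, circumradius r=5.5; the cube at (14.5, 4.5) is absent (z outside [2, 11.5]); Subtracting the remaining from the first: starting from the 24×30 cube, the r=5.5 cylinder at (11.5, 1) partially overlaps it — only the 58.11 mm² overlap (of its 94.42 mm²) is removed, clipping the outline — 1 connected region. The result has 1 disconnected region.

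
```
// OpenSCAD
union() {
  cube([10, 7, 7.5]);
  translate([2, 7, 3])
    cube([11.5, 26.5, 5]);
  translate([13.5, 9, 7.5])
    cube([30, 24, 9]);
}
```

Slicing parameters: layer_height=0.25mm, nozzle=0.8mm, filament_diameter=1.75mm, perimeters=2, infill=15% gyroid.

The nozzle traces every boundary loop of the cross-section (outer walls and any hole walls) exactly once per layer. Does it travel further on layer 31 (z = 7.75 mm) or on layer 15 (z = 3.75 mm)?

Layer 31 (z = 7.75): the cube is absent (z outside [0, 7.5]); the 11.5×26.5 cube at (2, 7) contributes its full rectangle (perimeter 76.00 mm); the 30×24 cube at (13.5, 9) contributes its full rectangle (perimeter 108.00 mm); Taking the union: the 2 present regions share edge segments without overlapping in area, so areas simply add but the touching pieces fuse into one outline (the shared edge portions become interior and drop out of the boundary) — boundary = 136.00 mm. So its perimeter = 136.00 mm. Layer 15 (z = 3.75): the 10×7 cube contributes its full rectangle (perimeter 34.00 mm); the cube at (2, 7) is present — its section is the full 11.5×26.5 rectangle (perimeter 76.00 mm); the cube at (13.5, 9) is absent (z outside [7.5, 16.5]); Taking the union: the 2 present regions share edge segments without overlapping in area, so areas simply add but the touching pieces fuse into one outline (the shared edge portions become interior and drop out of the boundary) — boundary = 94.00 mm. So its perimeter = 94.00 mm. Layer 31 is larger (136.00 vs 94.00 mm).

layer 31 (z = 7.75 mm)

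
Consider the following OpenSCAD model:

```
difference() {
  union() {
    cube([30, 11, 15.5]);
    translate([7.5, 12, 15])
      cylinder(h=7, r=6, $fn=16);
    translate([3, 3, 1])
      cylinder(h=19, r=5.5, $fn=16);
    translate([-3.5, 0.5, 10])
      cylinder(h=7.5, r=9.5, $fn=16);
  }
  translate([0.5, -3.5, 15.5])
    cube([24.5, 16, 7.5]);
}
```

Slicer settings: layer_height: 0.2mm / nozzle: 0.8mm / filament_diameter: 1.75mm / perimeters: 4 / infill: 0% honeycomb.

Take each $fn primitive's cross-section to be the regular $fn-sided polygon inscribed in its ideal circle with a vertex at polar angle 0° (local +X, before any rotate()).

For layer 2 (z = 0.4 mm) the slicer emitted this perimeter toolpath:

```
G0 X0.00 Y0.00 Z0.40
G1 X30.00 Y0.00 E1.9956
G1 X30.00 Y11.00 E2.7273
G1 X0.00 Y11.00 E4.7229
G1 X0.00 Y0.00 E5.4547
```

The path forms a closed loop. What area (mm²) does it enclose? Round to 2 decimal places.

330.00 mm²

Apply the shoelace formula to the sequence of (X, Y) vertices; enclosed area = 330.00 mm².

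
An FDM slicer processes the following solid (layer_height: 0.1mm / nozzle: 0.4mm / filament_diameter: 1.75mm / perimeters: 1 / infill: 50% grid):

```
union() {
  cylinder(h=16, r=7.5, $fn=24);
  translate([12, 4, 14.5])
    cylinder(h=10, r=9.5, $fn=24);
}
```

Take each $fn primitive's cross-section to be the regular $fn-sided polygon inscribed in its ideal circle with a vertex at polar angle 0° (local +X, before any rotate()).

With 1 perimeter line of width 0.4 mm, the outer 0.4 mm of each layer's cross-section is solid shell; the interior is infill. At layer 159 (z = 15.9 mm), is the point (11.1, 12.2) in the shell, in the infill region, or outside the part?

infill

At z = 15.9 mm: the cylinder: section is a regular 24-gon, circumradius r=7.5; the r=9.5 cylinder at (12, 4) gives a regular 24-gon of circumradius 9.5 (constant along its height); Taking the union: the regions partially overlap (shared area 32.38 mm²), so overlapping operands fuse into one piece — 1 connected region. Overall, the cross-section is a single solid region. The nearest boundary edge runs (9.54, 13.18)→(12.00, 13.50); distance from the point to it = 1.17 mm. The point is inside the cross-section and 1.17 mm from the nearest boundary — more than the 0.4 mm shell width (1 × 0.4), so it's in the infill interior.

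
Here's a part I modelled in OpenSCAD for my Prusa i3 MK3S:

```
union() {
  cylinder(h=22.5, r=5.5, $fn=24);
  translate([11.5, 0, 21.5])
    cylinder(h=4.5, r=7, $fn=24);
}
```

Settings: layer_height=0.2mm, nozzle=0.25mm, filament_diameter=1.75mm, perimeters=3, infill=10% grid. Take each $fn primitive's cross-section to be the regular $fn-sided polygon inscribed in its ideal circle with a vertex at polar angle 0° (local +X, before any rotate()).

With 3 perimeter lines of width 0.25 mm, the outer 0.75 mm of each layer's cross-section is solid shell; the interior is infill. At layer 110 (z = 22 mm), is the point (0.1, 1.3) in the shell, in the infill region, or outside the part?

infill

At z = 22 mm: the cylinder: section is a regular 24-gon, circumradius r=5.5; the r=7 cylinder at (11.5, 0) contributes a regular 24-gon of circumradius 7; Taking the union: the regions partially overlap (shared area 2.92 mm²), so overlapping operands fuse into one piece — 1 connected region. Overall, the cross-section is a single solid region. The nearest boundary edge runs (0.00, 5.50)→(1.42, 5.31); distance from the point to it = 4.15 mm. The point is inside the cross-section and 4.15 mm from the nearest boundary — more than the 0.75 mm shell width (3 × 0.25), so it's in the infill interior.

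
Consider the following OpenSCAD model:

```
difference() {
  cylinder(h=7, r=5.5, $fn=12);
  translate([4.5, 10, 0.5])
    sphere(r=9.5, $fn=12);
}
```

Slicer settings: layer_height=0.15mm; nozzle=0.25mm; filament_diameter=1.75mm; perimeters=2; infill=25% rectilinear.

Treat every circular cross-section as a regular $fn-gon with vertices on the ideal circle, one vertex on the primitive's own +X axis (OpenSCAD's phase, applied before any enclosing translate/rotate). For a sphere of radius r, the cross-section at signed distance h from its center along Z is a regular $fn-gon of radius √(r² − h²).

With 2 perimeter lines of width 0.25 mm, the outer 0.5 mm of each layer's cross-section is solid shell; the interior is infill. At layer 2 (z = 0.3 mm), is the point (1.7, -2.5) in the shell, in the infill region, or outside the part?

At z = 0.3 mm: the cylinder: section is a regular 12-gon, circumradius r=5.5; the r=9.5 sphere at (4.5, 10) slices to a regular 12-gon of circumradius 9.498 (√(r²−h²) with h=0.2 from center); Subtracting the remaining from the first: starting from the r=5.5 cylinder, the r=9.5 sphere at (4.5, 10) partially overlaps it — only the 23.32 mm² overlap (of its 270.63 mm²) is removed, clipping the outline — 1 connected region. Overall, the cross-section is a single solid region. The nearest boundary edge runs (4.76, -2.75)→(2.75, -4.76); distance from the point to it = 2.34 mm. The point is inside the cross-section and 2.34 mm from the nearest boundary — more than the 0.5 mm shell width (2 × 0.25), so it's in the infill interior.

infill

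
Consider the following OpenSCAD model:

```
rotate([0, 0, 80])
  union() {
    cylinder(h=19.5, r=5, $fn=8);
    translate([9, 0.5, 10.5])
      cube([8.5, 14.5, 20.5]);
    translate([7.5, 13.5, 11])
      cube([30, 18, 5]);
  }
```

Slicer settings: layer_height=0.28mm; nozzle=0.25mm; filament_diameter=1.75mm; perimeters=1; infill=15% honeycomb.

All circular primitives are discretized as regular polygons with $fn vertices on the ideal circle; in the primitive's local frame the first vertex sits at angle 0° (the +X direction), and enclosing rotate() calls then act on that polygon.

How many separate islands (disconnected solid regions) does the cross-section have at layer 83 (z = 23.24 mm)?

1

At z = 23.24 mm: the cylinder is not intersected at this z (z outside [0, 19.5]); the cube at (9, 0.5) (footprint 8.5×14.5) is included at this height; the cube at (7.5, 13.5) is absent (z outside [11, 16]); Combining (union): only the 8.5×14.5 cube at (9, 0.5) is present, so the union is just that shape — 1 connected region; (rotated 80° about Z; rotation is an isometry so areas/perimeters/island counts are preserved). Overall, the cross-section is a single solid region. Island count = 1.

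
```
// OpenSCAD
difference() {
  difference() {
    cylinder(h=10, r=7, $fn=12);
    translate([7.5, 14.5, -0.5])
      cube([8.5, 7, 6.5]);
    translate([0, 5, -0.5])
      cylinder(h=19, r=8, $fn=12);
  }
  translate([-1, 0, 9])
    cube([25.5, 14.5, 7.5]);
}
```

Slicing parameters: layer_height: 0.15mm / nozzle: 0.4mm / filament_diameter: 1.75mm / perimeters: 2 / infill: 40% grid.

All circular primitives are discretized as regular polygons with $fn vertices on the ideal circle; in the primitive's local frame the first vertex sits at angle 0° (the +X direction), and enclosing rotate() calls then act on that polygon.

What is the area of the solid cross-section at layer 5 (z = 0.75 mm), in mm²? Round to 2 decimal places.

At z = 0.75 mm: the cylinder: section is a regular 12-gon, circumradius r=7 (area = (12/2)·7.000²·sin(360°/12) = 147.00 mm²); the cube at (7.5, 14.5) is present — its section is the full 8.5×7 rectangle (area 59.50 mm²); the r=8 cylinder at (0, 5) gives a regular 12-gon of circumradius 8 (constant along its height) (area = (12/2)·8.000²·sin(360°/12) = 192.00 mm²); Subtracting the remaining from the first: starting from the r=7 cylinder (147.00 mm²), the 8.5×7 cube at (7.5, 14.5) misses the remaining region (no effect); the r=8 cylinder at (0, 5) partially overlaps it — only the 96.02 mm² overlap (of its 192.00 mm²) is removed, clipping the outline — area = 50.98 mm²; the cube at (-1, 0) does not reach this height (z outside [9, 16.5]); Taking the first minus the rest: none of the subtracted shapes is present at this height, so that combined region is unchanged — area = 50.98 mm². Overall, the cross-section is a single solid region. Net area = 50.98 mm².

50.98 mm²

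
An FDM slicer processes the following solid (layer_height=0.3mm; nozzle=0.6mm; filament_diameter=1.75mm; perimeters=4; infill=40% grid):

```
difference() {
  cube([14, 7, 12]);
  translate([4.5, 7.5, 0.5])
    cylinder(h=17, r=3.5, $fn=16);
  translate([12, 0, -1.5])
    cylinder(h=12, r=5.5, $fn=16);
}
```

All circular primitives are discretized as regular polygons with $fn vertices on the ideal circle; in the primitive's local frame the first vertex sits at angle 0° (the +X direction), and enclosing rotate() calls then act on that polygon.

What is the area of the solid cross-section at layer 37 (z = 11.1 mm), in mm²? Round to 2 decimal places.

At z = 11.1 mm: the cube (footprint 14×7) is included at this height (area 98.00 mm²); the cylinder at (4.5, 7.5): section is a regular 16-gon, circumradius r=3.5 (area = (16/2)·3.500²·sin(360°/16) = 37.50 mm²); the cylinder at (12, 0) is not intersected at this z (z outside [-1.5, 10.5]); Subtracting the remaining from the first: starting from the 14×7 cube (98.00 mm²), the r=3.5 cylinder at (4.5, 7.5) partially overlaps it — only the 15.30 mm² overlap (of its 37.50 mm²) is removed, clipping the outline — area = 82.70 mm². Overall, the cross-section is a single solid region. Net area = 82.70 mm².

82.70 mm²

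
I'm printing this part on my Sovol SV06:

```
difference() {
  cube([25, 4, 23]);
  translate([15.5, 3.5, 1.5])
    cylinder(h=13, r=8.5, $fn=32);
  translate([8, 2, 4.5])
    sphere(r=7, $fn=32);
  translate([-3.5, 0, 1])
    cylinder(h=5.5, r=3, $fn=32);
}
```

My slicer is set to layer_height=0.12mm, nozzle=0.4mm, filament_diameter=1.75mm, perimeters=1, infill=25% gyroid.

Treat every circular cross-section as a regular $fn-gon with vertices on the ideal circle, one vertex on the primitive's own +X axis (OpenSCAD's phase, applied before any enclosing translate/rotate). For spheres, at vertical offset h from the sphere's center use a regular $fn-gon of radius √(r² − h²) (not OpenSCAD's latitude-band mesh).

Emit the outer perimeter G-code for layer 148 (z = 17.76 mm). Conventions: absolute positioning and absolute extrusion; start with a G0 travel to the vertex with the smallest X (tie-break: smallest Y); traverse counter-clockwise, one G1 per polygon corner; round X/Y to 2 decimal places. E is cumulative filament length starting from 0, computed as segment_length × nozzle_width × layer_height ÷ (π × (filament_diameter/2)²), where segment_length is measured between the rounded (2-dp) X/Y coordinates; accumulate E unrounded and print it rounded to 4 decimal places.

At z = 17.76 mm: the cube is present — its section is the full 25×4 rectangle; the cylinder at (15.5, 3.5) is not intersected at this z (z outside [1.5, 14.5]); the sphere at (8, 2) is not intersected at this z (|z−center|=13.260 > r=7); the cylinder at (-3.5, 0) is absent (z outside [1, 6.5]); Taking the first minus the rest: none of the subtracted shapes is present at this height, so the 25×4 cube is unchanged — 1 connected region. The outline is a single polygon with 4 vertices. Extrusion per mm of travel: 0.4 × 0.12 / (π × 0.875²) = 0.019956. Accumulating E over each segment gives final E = 1.1575.

G0 X0.00 Y0.00 Z17.76
G1 X25.00 Y0.00 E0.4989
G1 X25.00 Y4.00 E0.5787
G1 X0.00 Y4.00 E1.0776
G1 X0.00 Y0.00 E1.1575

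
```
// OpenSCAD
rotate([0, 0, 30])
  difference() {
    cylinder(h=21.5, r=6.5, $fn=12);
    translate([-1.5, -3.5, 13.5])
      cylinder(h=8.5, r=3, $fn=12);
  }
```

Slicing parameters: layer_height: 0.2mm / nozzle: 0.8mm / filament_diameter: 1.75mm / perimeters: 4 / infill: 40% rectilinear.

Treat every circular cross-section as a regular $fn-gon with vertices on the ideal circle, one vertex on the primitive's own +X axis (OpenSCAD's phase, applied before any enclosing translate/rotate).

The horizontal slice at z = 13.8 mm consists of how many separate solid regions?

1

At z = 13.8 mm: the r=6.5 cylinder contributes a regular 12-gon of circumradius 6.5; the cylinder at (-1.5, -3.5): section is a regular 12-gon, circumradius r=3; After the difference (first − rest): starting from the r=6.5 cylinder, the r=3 cylinder at (-1.5, -3.5) partially overlaps it — only the 25.97 mm² overlap (of its 27.00 mm²) is removed, clipping the outline — 1 connected region; (rotated 30° about Z; rotation is an isometry so areas/perimeters/island counts are preserved). The result has 1 disconnected region.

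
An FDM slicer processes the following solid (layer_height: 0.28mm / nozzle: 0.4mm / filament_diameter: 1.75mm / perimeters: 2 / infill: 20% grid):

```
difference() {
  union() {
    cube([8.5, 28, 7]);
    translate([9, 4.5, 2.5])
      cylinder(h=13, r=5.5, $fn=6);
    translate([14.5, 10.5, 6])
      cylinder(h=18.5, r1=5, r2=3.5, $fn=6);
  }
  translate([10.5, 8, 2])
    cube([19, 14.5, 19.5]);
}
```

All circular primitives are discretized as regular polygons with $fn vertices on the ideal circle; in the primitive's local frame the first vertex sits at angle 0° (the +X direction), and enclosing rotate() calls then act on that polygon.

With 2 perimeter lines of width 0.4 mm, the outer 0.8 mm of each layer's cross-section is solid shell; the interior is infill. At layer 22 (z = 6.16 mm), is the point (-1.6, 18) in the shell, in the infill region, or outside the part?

At z = 6.16 mm: the 8.5×28 cube contributes its full rectangle; the r=5.5 cylinder at (9, 4.5) contributes a regular 6-gon of circumradius 5.5; the cone at (14.5, 10.5) (r1=5→r2=3.5) has section circumradius 4.987 here — a regular 6-gon; Taking the union: the regions partially overlap (shared area 38.61 mm²), so overlapping operands fuse into one piece — 1 connected region; the 19×14.5 cube at (10.5, 8) contributes its full rectangle; Taking the first minus the rest: starting from that combined region, the 19×14.5 cube at (10.5, 8) partially overlaps it — only the 52.13 mm² overlap (of its 275.50 mm²) is removed, clipping the outline — 1 connected region. Overall, the cross-section is a single solid region. The nearest boundary edge runs (0.00, 0.00)→(0.00, 28.00); distance from the point to it = 1.60 mm. The point is not inside any of the regions above, so it lies outside the cross-section (1.60 mm from the nearest boundary).

outside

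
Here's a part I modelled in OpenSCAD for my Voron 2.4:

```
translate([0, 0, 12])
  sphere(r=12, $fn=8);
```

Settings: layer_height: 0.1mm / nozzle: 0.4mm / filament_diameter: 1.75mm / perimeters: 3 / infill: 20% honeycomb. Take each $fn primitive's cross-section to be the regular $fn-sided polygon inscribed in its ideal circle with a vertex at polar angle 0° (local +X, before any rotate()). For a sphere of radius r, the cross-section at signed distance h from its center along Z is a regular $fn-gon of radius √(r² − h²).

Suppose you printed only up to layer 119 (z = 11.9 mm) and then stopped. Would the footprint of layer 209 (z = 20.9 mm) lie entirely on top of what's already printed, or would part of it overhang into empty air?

Compare the two slices. At z = 11.9: the r=12 sphere slices to a regular 8-gon of circumradius 12.000 (√(r²−h²) with h=0.1 from center) (area = (8/2)·12.000²·sin(360°/8) = 407.27 mm²). At z = 20.9: the sphere: section is a regular 8-gon, circumradius = √(r²−h²) = √(12²−8.9²) = 8.049 (area = (8/2)·8.049²·sin(360°/8) = 183.25 mm²). Checking containment: the cross-section at z = 20.9 is a subset of the cross-section at z = 11.9.

entirely on top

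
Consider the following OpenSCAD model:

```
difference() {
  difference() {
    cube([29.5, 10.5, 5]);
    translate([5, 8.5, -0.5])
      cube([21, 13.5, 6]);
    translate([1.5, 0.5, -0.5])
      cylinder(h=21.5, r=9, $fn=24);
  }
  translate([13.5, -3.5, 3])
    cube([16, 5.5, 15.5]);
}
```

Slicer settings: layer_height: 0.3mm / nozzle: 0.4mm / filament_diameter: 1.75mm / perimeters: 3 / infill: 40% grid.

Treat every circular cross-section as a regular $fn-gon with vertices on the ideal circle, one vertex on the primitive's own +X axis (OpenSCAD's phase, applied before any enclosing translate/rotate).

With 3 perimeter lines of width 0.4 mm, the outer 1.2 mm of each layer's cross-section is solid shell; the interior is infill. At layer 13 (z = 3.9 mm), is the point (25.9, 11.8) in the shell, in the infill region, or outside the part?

outside

At z = 3.9 mm: the 29.5×10.5 cube contributes its full rectangle; the cube at (5, 8.5) (footprint 21×13.5) is included at this height; the cylinder at (1.5, 0.5): section is a regular 24-gon, circumradius r=9; After the difference (first − rest): starting from the 29.5×10.5 cube, the 21×13.5 cube at (5, 8.5) partially overlaps it — only the 42.00 mm² overlap (of its 283.50 mm²) is removed, clipping the outline; the r=9 cylinder at (1.5, 0.5) partially overlaps it — only the 81.43 mm² overlap (of its 251.57 mm²) is removed, clipping the outline — 2 connected regions; the 16×5.5 cube at (13.5, -3.5) contributes its full rectangle; Subtracting the remaining from the first: starting from the result so far, the 16×5.5 cube at (13.5, -3.5) partially overlaps it — only the 32.00 mm² overlap (of its 88.00 mm²) is removed, clipping the outline — 2 connected regions. Overall, the cross-section has 2 separate islands. The nearest boundary edge runs (26.00, 8.50)→(26.00, 10.50); distance from the point to it = 1.30 mm. The point is not inside any of the regions above, so it lies outside the cross-section (1.30 mm from the nearest boundary).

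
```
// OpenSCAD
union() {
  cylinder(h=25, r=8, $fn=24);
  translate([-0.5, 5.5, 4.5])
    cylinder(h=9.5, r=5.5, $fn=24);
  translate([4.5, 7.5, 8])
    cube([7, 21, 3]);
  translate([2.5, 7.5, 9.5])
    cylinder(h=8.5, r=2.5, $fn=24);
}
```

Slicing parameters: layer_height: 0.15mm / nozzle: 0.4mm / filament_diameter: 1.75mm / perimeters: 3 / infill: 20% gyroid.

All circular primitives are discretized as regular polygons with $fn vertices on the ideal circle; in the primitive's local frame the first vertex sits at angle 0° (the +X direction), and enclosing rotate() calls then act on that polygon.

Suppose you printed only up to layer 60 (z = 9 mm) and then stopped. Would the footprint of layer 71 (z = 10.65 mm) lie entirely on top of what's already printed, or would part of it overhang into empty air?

part overhangs

Compare the two slices. At z = 9: the r=8 cylinder contributes a regular 24-gon of circumradius 8 (area = (24/2)·8.000²·sin(360°/24) = 198.77 mm²); the cylinder at (-0.5, 5.5): section is a regular 24-gon, circumradius r=5.5 (area = (24/2)·5.500²·sin(360°/24) = 93.95 mm²); the 7×21 cube at (4.5, 7.5) contributes its full rectangle (area 147.00 mm²); the cylinder at (2.5, 7.5) is absent (z outside [9.5, 18]); Taking the union: the regions partially overlap — summed areas 439.72 mm² minus the doubly-counted overlap 66.13 mm² gives 373.59 mm² — area = 373.59 mm². At z = 10.65: the cylinder: section is a regular 24-gon, circumradius r=8 (area = (24/2)·8.000²·sin(360°/24) = 198.77 mm²); the r=5.5 cylinder at (-0.5, 5.5) contributes a regular 24-gon of circumradius 5.5 (area = (24/2)·5.500²·sin(360°/24) = 93.95 mm²); the cube at (4.5, 7.5) (footprint 7×21) is included at this height (area 147.00 mm²); the r=2.5 cylinder at (2.5, 7.5) contributes a regular 24-gon of circumradius 2.5 (area = (24/2)·2.500²·sin(360°/24) = 19.41 mm²); Merging all regions: the regions partially overlap — summed areas 459.14 mm² minus the doubly-counted overlap 84.25 mm² gives 374.89 mm² — area = 374.89 mm². Checking containment: at z = 10.65 the cross-section extends beyond the z = 9 cross-section by about 1.29 mm².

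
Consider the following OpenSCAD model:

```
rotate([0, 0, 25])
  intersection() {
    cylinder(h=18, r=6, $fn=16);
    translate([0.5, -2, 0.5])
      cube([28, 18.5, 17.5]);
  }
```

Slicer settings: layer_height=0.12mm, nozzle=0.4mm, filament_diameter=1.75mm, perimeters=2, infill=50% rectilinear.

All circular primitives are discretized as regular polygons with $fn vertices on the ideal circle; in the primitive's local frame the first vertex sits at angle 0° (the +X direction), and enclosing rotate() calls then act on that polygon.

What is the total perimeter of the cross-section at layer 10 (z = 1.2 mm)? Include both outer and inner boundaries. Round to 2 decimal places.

At z = 1.2 mm: the r=6 cylinder contributes a regular 16-gon of circumradius 6 (perimeter = 2·16·6.000·sin(180°/16) = 37.46 mm); the cube at (0.5, -2) is present — its section is the full 28×18.5 rectangle (perimeter 93.00 mm); After intersecting: the 28×18.5 cube at (0.5, -2) partially overlaps the r=6 cylinder; clipping to the common part keeps 35.18 mm² — boundary = 23.90 mm; (whole slice rotated 25° about Z — lengths, areas and connectivity unchanged). Overall, the cross-section is a single solid region. Total boundary length (outer) = 23.90 mm.

23.90 mm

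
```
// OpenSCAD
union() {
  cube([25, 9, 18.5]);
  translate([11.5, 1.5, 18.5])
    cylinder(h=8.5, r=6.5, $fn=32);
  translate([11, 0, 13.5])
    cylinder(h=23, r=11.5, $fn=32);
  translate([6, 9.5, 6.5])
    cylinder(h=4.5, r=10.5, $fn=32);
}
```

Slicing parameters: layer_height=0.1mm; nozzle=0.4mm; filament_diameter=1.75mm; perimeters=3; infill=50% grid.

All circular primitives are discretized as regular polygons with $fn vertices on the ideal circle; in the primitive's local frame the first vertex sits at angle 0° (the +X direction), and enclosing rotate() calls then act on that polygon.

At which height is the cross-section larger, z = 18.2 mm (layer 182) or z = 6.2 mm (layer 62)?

Layer 182 (z = 18.2): the cube is present — its section is the full 25×9 rectangle (area 225.00 mm²); the cylinder at (11.5, 1.5) is not intersected at this z (z outside [18.5, 27]); the r=11.5 cylinder at (11, 0) contributes a regular 32-gon of circumradius 11.5 (area = (32/2)·11.500²·sin(360°/32) = 412.81 mm²); the cylinder at (6, 9.5) is not intersected at this z (z outside [6.5, 11]); Taking the union: the regions partially overlap — summed areas 637.81 mm² minus the doubly-counted overlap 181.53 mm² gives 456.28 mm² — area = 456.28 mm². So its area = 456.28 mm². Layer 62 (z = 6.2): the cube is present — its section is the full 25×9 rectangle (area 225.00 mm²); the cylinder at (11.5, 1.5) is absent (z outside [18.5, 27]); the cylinder at (11, 0) is not intersected at this z (z outside [13.5, 36.5]); the cylinder at (6, 9.5) is not intersected at this z (z outside [6.5, 11]); Combining (union): only the 25×9 cube is present, so the union is just that shape — area = 225.00 mm². So its area = 225.00 mm². Layer 182 is larger (456.28 vs 225.00 mm²).

layer 182 (z = 18.2 mm)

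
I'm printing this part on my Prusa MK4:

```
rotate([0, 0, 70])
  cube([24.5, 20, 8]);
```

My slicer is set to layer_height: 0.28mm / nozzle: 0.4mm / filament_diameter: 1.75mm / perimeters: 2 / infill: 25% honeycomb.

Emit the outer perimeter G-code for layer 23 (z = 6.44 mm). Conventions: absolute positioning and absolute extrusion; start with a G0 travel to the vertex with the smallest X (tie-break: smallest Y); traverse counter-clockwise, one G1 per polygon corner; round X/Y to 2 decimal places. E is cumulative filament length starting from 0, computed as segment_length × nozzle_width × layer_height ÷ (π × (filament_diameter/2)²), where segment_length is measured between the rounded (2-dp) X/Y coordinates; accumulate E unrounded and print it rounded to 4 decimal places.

At z = 6.44 mm: the cube is present — its section is the full 24.5×20 rectangle; (whole slice rotated 70° about Z — lengths, areas and connectivity unchanged). The outline is a single polygon with 4 vertices. Extrusion per mm of travel: 0.4 × 0.28 / (π × 0.875²) = 0.046564. Accumulating E over each segment gives final E = 4.1437.

G0 X-18.79 Y6.84 Z6.44
G1 X0.00 Y0.00 E0.9311
G1 X8.38 Y23.02 E2.0718
G1 X-10.41 Y29.86 E3.0029
G1 X-18.79 Y6.84 E4.1437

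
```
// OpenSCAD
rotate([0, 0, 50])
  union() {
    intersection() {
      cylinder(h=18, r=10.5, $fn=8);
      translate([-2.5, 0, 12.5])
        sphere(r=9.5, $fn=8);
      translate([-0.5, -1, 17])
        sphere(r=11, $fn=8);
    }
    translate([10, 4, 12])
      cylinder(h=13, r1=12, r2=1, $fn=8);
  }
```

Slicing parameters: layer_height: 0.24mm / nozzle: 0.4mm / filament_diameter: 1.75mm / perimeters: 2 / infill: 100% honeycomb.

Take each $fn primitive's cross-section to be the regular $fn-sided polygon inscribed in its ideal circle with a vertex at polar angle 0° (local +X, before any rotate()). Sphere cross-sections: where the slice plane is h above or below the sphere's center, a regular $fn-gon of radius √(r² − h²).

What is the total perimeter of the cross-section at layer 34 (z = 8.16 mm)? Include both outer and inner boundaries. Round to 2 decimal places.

39.69 mm

At z = 8.16 mm: the r=10.5 cylinder gives a regular 8-gon of circumradius 10.5 (constant along its height) (perimeter = 2·8·10.500·sin(180°/8) = 64.29 mm); the r=9.5 sphere at (-2.5, 0) slices to a regular 8-gon of circumradius 8.451 (√(r²−h²) with h=4.34 from center) (perimeter = 2·8·8.451·sin(180°/8) = 51.74 mm); the r=11 sphere at (-0.5, -1) contributes a regular 8-gon of circumradius √(11²−8.84²) = 6.546 (perimeter = 2·8·6.546·sin(180°/8) = 40.08 mm); Taking the intersection: the r=9.5 sphere at (-2.5, 0) partially overlaps the r=10.5 cylinder; clipping to the common part keeps 196.50 mm²; the r=11 sphere at (-0.5, -1) partially overlaps the running intersection; clipping to the common part keeps 118.63 mm² — boundary = 39.69 mm; the cone at (10, 4) does not reach this height (z outside [12, 25]); Merging all regions: only the result so far is present, so the union is just that shape — boundary = 39.69 mm; (rotated 50° about Z; rotation is an isometry so areas/perimeters/island counts are preserved). Overall, the cross-section is a single solid region. Total boundary length (outer) = 39.69 mm.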